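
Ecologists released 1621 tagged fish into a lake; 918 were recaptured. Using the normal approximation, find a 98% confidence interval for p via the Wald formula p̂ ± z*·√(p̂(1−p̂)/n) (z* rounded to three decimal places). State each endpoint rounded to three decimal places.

The sample proportion is 918/1621 = 0.56632.
SE = √(p̂(1−p̂)/n) = √(0.245602/1621) = 0.012309.
The 98% critical value is z* = 2.326.
Margin = 2.326·0.012309 = 0.02863.
Interval: 0.56632 ± 0.02863 → (0.538, 0.595).

(0.538, 0.595)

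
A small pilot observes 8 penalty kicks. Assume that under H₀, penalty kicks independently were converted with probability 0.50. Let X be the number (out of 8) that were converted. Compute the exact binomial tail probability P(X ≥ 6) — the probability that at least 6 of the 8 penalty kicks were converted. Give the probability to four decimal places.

P = 0.1445

X ~ Binomial(n=8, p=0.50).
P(X ≥ 6) = C(8,6)·0.50^6·0.50^2 + C(8,7)·0.50^7·0.50^1 + C(8,8)·0.50^8·0.50^0.
= 0.109375 + 0.031250 + 0.003906 = 0.1445.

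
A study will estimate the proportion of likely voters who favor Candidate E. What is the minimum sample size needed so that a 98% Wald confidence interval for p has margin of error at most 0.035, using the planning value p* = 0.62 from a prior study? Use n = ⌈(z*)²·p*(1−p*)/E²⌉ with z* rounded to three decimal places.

z* = 2.326 at the 98% level.
p*(1−p*) = 0.62·0.38 = 0.2356.
(z*)²·p*(1−p*)/E² = 5.410276·0.2356/0.001225 = 1040.540.
⌈1040.540⌉ = 1041.

n = 1041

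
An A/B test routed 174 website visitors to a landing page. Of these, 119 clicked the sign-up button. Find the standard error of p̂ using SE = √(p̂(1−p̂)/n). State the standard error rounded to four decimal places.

SE = 0.0352

p̂ = 119/174 = 0.68391.
p̂(1−p̂) = 0.68391·0.31609 = 0.216177.
SE = √(0.216177/174) = 0.0352.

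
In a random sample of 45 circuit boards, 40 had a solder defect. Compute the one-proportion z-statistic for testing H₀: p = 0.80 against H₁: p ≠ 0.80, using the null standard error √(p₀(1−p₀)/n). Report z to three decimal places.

z = 1.491

The sample proportion is 40/45 = 0.88889.
Under H₀, SE = √(p₀(1−p₀)/n) = √(0.80·0.20/45) = √0.003555556 = 0.059628.
z = (p̂ − p₀)/SE = (0.88889 − 0.80)/0.059628 = 1.491.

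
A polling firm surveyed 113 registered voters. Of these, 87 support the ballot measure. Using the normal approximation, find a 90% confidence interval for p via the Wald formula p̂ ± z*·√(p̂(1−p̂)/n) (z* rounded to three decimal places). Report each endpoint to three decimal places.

p̂ = 87/113 = 0.76991.
SE = √(p̂(1−p̂)/n) = √(0.177148/113) = 0.039594.
The 90% critical value is z* = 1.645.
Margin of error: 1.645 × 0.039594 = 0.06513.
CI: 0.76991 ± 0.06513 = (0.705, 0.835).

(0.705, 0.835)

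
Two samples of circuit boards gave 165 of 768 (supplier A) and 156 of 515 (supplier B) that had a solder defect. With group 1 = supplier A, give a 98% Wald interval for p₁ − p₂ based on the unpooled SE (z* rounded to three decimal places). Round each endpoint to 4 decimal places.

(-0.1464, -0.0297)

p̂₁ = 165/768 = 0.21484, p̂₂ = 156/515 = 0.30291; p̂₁ − p̂₂ = -0.08807.
Unpooled SE = √(p̂₁(1−p̂₁)/n₁ + p̂₂(1−p̂₂)/n₂) = √(0.000219643 + 0.000410013) = 0.025093.
z* = 2.326 at the 98% level. Margin of error = 0.05837.
CI: -0.08807 ± 0.05837 = (-0.1464, -0.0297).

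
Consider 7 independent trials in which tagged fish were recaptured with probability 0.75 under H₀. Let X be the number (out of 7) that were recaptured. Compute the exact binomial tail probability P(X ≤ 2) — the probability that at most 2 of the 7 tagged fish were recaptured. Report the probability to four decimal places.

X ~ Binomial(n=7, p=0.75).
P(X ≤ 2) = C(7,0)·0.75^0·0.25^7 + C(7,1)·0.75^1·0.25^6 + C(7,2)·0.75^2·0.25^5.
= 0.000061 + 0.001282 + 0.011536 = 0.0129.

P = 0.0129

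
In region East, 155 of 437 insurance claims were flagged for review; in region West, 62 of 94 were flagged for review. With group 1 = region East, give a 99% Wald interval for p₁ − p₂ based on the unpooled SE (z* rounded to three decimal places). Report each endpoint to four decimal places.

p̂₁ = 155/437 = 0.35469, p̂₂ = 62/94 = 0.65957; p̂₁ − p̂₂ = -0.30488.
SE = √(0.000523765 + 0.002388681) = √0.002912446 = 0.053967.
For 99% confidence, z* = 2.576. Margin of error = 0.13902.
Interval: -0.30488 ± 0.13902 → (-0.4439, -0.1659).

(-0.4439, -0.1659)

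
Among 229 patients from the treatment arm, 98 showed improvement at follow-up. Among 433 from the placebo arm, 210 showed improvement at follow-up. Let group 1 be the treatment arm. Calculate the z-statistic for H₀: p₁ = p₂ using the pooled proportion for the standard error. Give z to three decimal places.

Sample proportions: p̂₁ = 98/229 = 0.42795 and p̂₂ = 210/433 = 0.48499.
Pooling: p̂ = 308/662 = 0.46526.
Pooled SE = √[0.2487929·0.00667628] ≈ 0.040756.
z = (p̂₁ − p̂₂)/SE = (0.42795 − 0.48499)/0.040756 = -0.05704/0.040756 = -1.400.

z = -1.400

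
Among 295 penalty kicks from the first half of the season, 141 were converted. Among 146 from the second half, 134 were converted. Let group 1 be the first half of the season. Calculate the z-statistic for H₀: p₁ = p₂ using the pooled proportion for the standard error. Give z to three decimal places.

Sample proportions: p̂₁ = 141/295 = 0.47797 and p̂₂ = 134/146 = 0.91781.
Pooling: p̂ = 275/441 = 0.62358.
Pooled SE = √[0.2347273·0.01023915] ≈ 0.049025.
z = -0.43984/0.049025 = -8.972.

z = -8.972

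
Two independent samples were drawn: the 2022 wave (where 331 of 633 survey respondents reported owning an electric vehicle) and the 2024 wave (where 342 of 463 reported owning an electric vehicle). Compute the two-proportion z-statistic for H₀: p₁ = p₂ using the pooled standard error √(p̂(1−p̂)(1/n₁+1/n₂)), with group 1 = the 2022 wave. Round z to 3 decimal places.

Sample proportions: p̂₁ = 331/633 = 0.52291 and p̂₂ = 342/463 = 0.73866.
Pooling: p̂ = 673/1096 = 0.61405.
SE = √[p̂(1−p̂)(1/n₁+1/n₂)] = √[0.61405·0.38595·(1/633+1/463)] ≈ 0.029770.
z = (p̂₁ − p̂₂)/SE = (0.52291 − 0.73866)/0.029770 = -0.21575/0.029770 = -7.247.

z = -7.247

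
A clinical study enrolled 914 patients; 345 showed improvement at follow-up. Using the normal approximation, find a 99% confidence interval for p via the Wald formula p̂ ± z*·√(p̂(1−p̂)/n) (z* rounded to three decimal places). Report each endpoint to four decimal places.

p̂ = 345/914 = 0.37746.
SE(p̂) = √(0.37746·0.62254/914) = 0.016034.
z* = 2.576 at the 99% level.
Margin of error: 2.576 × 0.016034 = 0.04130.
CI: 0.37746 ± 0.04130 = (0.3362, 0.4188).

(0.3362, 0.4188)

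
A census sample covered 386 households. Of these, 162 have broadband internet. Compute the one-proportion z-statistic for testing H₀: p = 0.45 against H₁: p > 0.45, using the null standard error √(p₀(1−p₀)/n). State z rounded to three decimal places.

Sample proportion p̂ = 162/386 = 0.41969.
Under H₀, SE = √(p₀(1−p₀)/n) = √(0.45·0.55/386) = √0.000641192 = 0.025322.
Test statistic: z = -0.03031/0.025322 = -1.197.

z = -1.197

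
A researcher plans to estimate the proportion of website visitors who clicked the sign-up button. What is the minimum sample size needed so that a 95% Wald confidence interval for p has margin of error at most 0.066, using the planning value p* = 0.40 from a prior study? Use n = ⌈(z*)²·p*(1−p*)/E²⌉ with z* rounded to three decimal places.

n = 212

The 95% critical value is z* = 1.960.
p*(1−p*) = 0.40·0.60 = 0.2400.
Required n before rounding: 3.841600 × 0.2400 / 0.066² = 211.658.
Rounding up, n = 212.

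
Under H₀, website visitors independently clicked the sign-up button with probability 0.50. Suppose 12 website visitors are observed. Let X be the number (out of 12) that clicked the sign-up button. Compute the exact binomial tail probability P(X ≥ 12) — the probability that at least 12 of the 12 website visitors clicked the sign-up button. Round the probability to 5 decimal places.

P = 0.00024

X ~ Binomial(n=12, p=0.50).
P(X ≥ 12) = C(12,12)·0.50^12·0.50^0.
= 0.000244 = 0.00024.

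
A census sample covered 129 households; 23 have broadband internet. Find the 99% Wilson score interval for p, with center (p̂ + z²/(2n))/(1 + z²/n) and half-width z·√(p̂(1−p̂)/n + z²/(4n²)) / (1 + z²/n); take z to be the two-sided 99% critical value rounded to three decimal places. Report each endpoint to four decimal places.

Here p̂ = 23/129 = 0.17829 and z = 2.576 (z² = 6.635776).
1 + z²/n = 1.051440.
Adjusted center: (0.17829 + z²/(2n))/1.051440 = 0.19403.
Radicand: p̂(1−p̂)/n + z²/(4n²) = 0.001135702 + 0.000099690 = 0.001235392.
Half-width = z·√(radicand)/denom = 2.576·0.035148/1.051440 = 0.08611.
So the interval runs from 0.1079 to 0.2801.

(0.1079, 0.2801)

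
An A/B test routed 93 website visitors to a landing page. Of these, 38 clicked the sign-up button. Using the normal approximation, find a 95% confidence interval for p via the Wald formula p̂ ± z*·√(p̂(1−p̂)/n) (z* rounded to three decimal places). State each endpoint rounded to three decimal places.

The sample proportion is 38/93 = 0.40860.
SE(p̂) = √(0.40860·0.59140/93) = 0.050974.
z* = 1.960 at the 95% level.
Margin of error: 1.960 × 0.050974 = 0.09991.
CI: 0.40860 ± 0.09991 = (0.309, 0.509).

(0.309, 0.509)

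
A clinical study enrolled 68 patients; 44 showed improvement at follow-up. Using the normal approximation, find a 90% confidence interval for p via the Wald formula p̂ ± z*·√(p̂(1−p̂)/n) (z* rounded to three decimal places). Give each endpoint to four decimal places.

With x = 44 successes in n = 68, p̂ = 0.64706.
SE = √(p̂(1−p̂)/n) = √(0.228374/68) = 0.057952.
For 90% confidence, z* = 1.645.
Margin = 1.645·0.057952 = 0.09533.
So the interval runs from 0.5517 to 0.7424.

(0.5517, 0.7424)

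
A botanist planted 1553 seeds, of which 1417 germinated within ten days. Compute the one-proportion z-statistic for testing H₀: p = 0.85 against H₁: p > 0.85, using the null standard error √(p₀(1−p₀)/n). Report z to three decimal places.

z = 6.890

The sample proportion is 1417/1553 = 0.91243.
SE₀ = √(0.85·0.15/1553) = 0.009061.
z = (p̂ − p₀)/SE = (0.91243 − 0.85)/0.009061 = 6.890.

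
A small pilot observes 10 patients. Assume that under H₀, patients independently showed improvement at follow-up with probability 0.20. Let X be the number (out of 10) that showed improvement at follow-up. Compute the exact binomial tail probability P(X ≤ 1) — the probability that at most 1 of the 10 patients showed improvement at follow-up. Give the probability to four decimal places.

P = 0.3758

X ~ Binomial(n=10, p=0.20).
P(X ≤ 1) = C(10,0)·0.20^0·0.80^10 + C(10,1)·0.20^1·0.80^9.
= 0.107374 + 0.268435 = 0.3758.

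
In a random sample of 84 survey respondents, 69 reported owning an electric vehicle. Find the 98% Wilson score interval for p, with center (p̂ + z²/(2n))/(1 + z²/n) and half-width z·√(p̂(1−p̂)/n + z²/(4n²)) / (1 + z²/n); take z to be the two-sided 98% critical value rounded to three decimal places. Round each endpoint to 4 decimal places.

Here p̂ = 69/84 = 0.82143 and z = 2.326 (z² = 5.410276).
Denominator 1 + z²/n = 1 + 5.410276/84 = 1.064408.
Center = (0.82143 + 0.032204)/1.064408 = 0.80198.
Radicand: p̂(1−p̂)/n + z²/(4n²) = 0.001746234 + 0.000191691 = 0.001937925.
Half-width = 2.326·√0.001937925/1.064408 = 0.09620.
So the interval runs from 0.7058 to 0.8982.

(0.7058, 0.8982)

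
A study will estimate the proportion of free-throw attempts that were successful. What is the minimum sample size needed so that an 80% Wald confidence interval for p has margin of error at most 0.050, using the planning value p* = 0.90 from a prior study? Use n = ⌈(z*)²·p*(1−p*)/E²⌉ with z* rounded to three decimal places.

z* = 1.282 at the 80% level.
p*(1−p*) = 0.0900.
Required n before rounding: 1.643524 × 0.0900 / 0.050² = 59.167.
⌈59.167⌉ = 60.

n = 60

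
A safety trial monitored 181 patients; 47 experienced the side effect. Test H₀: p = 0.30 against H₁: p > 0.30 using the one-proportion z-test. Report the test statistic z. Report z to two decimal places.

p̂ = 47/181 = 0.25967.
SE₀ = √(0.30·0.70/181) = 0.034062.
z = (0.25967 − 0.30)/0.034062 = -0.04033/0.034062 = -1.18.

z = -1.18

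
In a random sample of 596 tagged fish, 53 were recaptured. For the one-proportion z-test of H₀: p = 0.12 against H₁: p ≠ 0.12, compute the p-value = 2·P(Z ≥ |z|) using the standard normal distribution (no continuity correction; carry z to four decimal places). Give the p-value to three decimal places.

p-value = 0.020

With x = 53 successes in n = 596, p̂ = 0.08893.
SE₀ = √(0.12·0.88/596) = 0.013311.
Test statistic (full precision, shown to 4 dp): z = (53/596 − 0.12)/SE₀ ≈ -2.3345.
From the standard normal, 2·P(Z ≥ |z|) = 0.020.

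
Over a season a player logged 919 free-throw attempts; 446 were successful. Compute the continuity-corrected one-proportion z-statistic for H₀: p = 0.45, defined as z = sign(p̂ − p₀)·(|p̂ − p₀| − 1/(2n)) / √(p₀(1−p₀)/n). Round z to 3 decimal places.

z = 2.118

Sample proportion p̂ = 446/919 = 0.48531. p̂ − p₀ = 0.035310.
1/(2n) = 0.000544.
Corrected numerator: |0.035310| − 0.000544 = 0.034766.
Null standard error: √(0.45·0.55/919) = √0.000269314 = 0.016411.
z = (+)0.034766/0.016411 = 2.118.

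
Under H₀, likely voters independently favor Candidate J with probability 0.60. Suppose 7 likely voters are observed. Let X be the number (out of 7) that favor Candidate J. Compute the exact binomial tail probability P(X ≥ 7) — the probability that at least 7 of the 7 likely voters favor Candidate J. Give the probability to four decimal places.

P = 0.0280

X is binomial with n = 7 and p = 0.60.
P(X ≥ 7) = C(7,7)·0.60^7·0.40^0.
= 0.027994 = 0.0280.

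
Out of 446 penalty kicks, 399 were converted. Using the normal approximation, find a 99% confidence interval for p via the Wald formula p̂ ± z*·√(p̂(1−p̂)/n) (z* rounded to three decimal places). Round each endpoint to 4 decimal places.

(0.8572, 0.9321)

Sample proportion p̂ = 399/446 = 0.89462.
SE = √(p̂(1−p̂)/n) = √(0.094276/446) = 0.014539.
For 99% confidence, z* = 2.576.
Margin of error: 2.576 × 0.014539 = 0.03745.
Interval: 0.89462 ± 0.03745 → (0.8572, 0.9321).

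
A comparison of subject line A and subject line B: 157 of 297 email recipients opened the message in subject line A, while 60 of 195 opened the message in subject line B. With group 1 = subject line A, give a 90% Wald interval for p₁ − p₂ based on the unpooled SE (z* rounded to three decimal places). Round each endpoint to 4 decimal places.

p̂₁ = 0.52862, p̂₂ = 0.30769, so the observed difference is 0.22093.
Unpooled SE = √(p̂₁(1−p̂₁)/n₁ + p̂₂(1−p̂₂)/n₂) = √(0.000838993 + 0.001092399) = 0.043948.
z* = 1.645 at the 90% level. Margin of error = 0.07229.
So the interval runs from 0.1486 to 0.2932.

(0.1486, 0.2932)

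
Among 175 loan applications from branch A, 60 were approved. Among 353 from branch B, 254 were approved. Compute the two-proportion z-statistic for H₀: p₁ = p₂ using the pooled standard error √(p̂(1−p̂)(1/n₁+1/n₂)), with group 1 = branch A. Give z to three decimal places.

Sample proportions: p̂₁ = 60/175 = 0.34286 and p̂₂ = 254/353 = 0.71955.
Pooled p̂ = (60+254)/(175+353) = 314/528 = 0.59470.
SE = √[p̂(1−p̂)(1/n₁+1/n₂)] = √[0.59470·0.40530·(1/175+1/353)] ≈ 0.045389.
z = -0.37669/0.045389 = -8.299.

z = -8.299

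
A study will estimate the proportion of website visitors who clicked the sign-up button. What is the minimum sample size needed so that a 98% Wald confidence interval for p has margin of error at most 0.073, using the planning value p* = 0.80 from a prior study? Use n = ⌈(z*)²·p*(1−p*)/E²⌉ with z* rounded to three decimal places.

The 98% critical value is z* = 2.326.
p*(1−p*) = 0.1600.
(z*)²·p*(1−p*)/E² = 5.410276·0.1600/0.005329 = 162.440.
⌈162.440⌉ = 163.

n = 163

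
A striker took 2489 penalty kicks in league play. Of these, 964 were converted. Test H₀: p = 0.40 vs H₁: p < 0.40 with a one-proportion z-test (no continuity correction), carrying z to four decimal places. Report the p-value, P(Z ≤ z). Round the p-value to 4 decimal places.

With x = 964 successes in n = 2489, p̂ = 0.38730.
SE₀ = √(0.40·0.60/2489) = 0.009820.
Test statistic (full precision, shown to 4 dp): z = (964/2489 − 0.40)/SE₀ ≈ -1.2929.
From the standard normal, P(Z ≤ z) = 0.0980.

p-value = 0.0980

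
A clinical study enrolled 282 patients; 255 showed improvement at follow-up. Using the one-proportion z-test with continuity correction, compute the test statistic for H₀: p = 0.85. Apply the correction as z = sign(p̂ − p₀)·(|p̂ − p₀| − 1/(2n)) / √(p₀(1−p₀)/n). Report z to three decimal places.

Sample proportion p̂ = 255/282 = 0.90426. p̂ − p₀ = 0.054255.
1/(2n) = 0.001773.
Corrected numerator: |0.054255| − 0.001773 = 0.052482.
Under H₀, SE = √(p₀(1−p₀)/n) = √(0.85·0.15/282) = √0.000452128 = 0.021263.
z = +0.052482/0.021263 = 2.468.

z = 2.468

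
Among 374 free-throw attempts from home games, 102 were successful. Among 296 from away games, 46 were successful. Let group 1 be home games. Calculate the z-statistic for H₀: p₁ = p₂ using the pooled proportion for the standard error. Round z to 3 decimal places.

z = 3.635

Sample proportions: p̂₁ = 102/374 = 0.27273 and p̂₂ = 46/296 = 0.15541.
Pooling: p̂ = 148/670 = 0.22090.
Pooled SE = √[0.1721007·0.00605218] ≈ 0.032274.
z = (p̂₁ − p̂₂)/SE = (0.27273 − 0.15541)/0.032274 = 0.11732/0.032274 = 3.635.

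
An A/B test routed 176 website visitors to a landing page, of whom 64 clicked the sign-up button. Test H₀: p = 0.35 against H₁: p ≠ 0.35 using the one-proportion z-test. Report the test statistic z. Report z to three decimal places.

p̂ = 64/176 = 0.36364.
Under H₀, SE = √(p₀(1−p₀)/n) = √(0.35·0.65/176) = √0.001292614 = 0.035953.
z = (p̂ − p₀)/SE = (0.36364 − 0.35)/0.035953 = 0.379.

z = 0.379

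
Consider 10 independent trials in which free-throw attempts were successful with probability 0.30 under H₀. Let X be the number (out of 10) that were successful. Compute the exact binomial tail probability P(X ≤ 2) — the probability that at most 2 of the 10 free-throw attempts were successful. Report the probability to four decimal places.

X is binomial with n = 10 and p = 0.30.
P(X ≤ 2) = C(10,0)·0.30^0·0.70^10 + C(10,1)·0.30^1·0.70^9 + C(10,2)·0.30^2·0.70^8.
= 0.028248 + 0.121061 + 0.233474 = 0.3828.

P = 0.3828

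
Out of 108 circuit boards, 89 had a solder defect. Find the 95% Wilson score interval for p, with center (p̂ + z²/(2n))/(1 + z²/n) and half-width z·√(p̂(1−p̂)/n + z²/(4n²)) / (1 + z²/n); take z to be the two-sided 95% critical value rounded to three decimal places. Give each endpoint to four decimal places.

Here p̂ = 89/108 = 0.82407 and z = 1.960 (z² = 3.841600).
Denominator 1 + z²/n = 1 + 3.841600/108 = 1.035570.
Adjusted center: (0.82407 + z²/(2n))/1.035570 = 0.81294.
Radicand: p̂(1−p̂)/n + z²/(4n²) = 0.001342370 + 0.000082339 = 0.001424709.
Half-width = 1.960·√0.001424709/1.035570 = 0.07144.
CI: 0.81294 ± 0.07144 = (0.7415, 0.8844).

(0.7415, 0.8844)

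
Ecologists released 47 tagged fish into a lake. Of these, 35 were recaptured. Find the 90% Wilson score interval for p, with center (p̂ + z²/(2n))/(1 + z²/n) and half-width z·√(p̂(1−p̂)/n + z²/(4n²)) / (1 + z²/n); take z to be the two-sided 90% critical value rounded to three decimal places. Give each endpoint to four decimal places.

Here p̂ = 35/47 = 0.74468 and z = 1.645 (z² = 2.706025).
1 + z²/n = 1.057575.
Center = (0.74468 + 0.028788)/1.057575 = 0.73136.
Radicand: p̂(1−p̂)/n + z²/(4n²) = 0.004045346 + 0.000306250 = 0.004351596.
Half-width = z·√(radicand)/denom = 1.645·0.065967/1.057575 = 0.10261.
CI: 0.73136 ± 0.10261 = (0.6288, 0.8340).

(0.6288, 0.8340)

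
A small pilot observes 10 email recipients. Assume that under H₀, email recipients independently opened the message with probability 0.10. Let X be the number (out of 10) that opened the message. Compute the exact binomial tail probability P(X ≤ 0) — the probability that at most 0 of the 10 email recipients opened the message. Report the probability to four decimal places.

P = 0.3487

X is binomial with n = 10 and p = 0.10.
P(X ≤ 0) = C(10,0)·0.10^0·0.90^10.
= 0.348678 = 0.3487.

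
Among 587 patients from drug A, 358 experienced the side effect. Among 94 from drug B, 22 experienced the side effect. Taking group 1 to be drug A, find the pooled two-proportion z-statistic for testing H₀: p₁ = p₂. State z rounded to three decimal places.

Sample proportions: p̂₁ = 358/587 = 0.60988 and p̂₂ = 22/94 = 0.23404.
Pooled p̂ = (358+22)/(587+94) = 380/681 = 0.55800.
Pooled SE = √[0.2466357·0.01234188] ≈ 0.055172.
z = (p̂₁ − p̂₂)/SE = (0.60988 − 0.23404)/0.055172 = 0.37584/0.055172 = 6.812.

z = 6.812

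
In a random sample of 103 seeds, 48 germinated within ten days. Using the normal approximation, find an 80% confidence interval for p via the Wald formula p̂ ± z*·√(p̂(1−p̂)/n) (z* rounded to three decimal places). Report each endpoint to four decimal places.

(0.4030, 0.5290)

The sample proportion is 48/103 = 0.46602.
SE = √(p̂(1−p̂)/n) = √(0.248845/103) = 0.049153.
For 80% confidence, z* = 1.282.
Margin of error: 1.282 × 0.049153 = 0.06301.
So the interval runs from 0.4030 to 0.5290.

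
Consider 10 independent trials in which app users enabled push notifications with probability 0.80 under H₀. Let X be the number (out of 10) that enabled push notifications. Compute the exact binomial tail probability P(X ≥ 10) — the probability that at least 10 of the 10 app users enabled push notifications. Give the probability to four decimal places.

X ~ Binomial(n=10, p=0.80).
P(X ≥ 10) = C(10,10)·0.80^10·0.20^0.
= 0.107374 = 0.1074.

P = 0.1074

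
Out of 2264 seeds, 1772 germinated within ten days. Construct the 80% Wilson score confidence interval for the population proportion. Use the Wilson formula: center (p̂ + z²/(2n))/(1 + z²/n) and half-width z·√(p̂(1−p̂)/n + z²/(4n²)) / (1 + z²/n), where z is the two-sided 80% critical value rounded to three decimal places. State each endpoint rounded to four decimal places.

(0.7714, 0.7936)

Here p̂ = 1772/2264 = 0.78269 and z = 1.282 (z² = 1.643524).
1 + z²/n = 1.000726.
Adjusted center: (0.78269 + z²/(2n))/1.000726 = 0.78248.
Radicand: p̂(1−p̂)/n + z²/(4n²) = 0.000075128 + 0.000000080 = 0.000075208.
Half-width = 1.282·√0.000075208/1.000726 = 0.01111.
So the interval runs from 0.7714 to 0.7936.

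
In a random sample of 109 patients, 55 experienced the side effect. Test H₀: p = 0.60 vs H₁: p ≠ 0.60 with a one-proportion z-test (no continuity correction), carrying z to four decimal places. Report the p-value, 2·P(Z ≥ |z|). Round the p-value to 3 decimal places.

p̂ = 55/109 = 0.50459.
SE₀ = √(0.60·0.40/109) = 0.046924.
Test statistic (full precision, shown to 4 dp): z = (55/109 − 0.60)/SE₀ ≈ -2.0334.
From the standard normal, 2·P(Z ≥ |z|) = 0.042.

p-value = 0.042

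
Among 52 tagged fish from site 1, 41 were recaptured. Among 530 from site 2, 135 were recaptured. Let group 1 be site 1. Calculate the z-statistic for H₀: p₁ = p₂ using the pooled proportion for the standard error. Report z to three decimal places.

p̂₁ = 41/52 = 0.78846, p̂₂ = 135/530 = 0.25472.
Pooling: p̂ = 176/582 = 0.30241.
SE = √[p̂(1−p̂)(1/n₁+1/n₂)] = √[0.30241·0.69759·(1/52+1/530)] ≈ 0.066745.
z = (p̂₁ − p̂₂)/SE = (0.78846 − 0.25472)/0.066745 = 0.53374/0.066745 = 7.997.

z = 7.997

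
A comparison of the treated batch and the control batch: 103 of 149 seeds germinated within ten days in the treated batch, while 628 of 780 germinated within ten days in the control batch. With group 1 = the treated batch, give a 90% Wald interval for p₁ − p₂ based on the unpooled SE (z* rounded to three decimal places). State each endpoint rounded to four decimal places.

(-0.1803, -0.0474)

p̂₁ = 103/149 = 0.69128, p̂₂ = 628/780 = 0.80513; p̂₁ − p̂₂ = -0.11385.
SE = √(0.001432307 + 0.000201150) = √0.001633457 = 0.040416.
For 90% confidence, z* = 1.645. Margin of error = 0.06648.
So the interval runs from -0.1803 to -0.0474.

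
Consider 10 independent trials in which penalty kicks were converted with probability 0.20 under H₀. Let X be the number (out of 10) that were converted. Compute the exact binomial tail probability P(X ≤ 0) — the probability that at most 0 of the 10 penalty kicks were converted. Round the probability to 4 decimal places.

X is binomial with n = 10 and p = 0.20.
P(X ≤ 0) = C(10,0)·0.20^0·0.80^10.
= 0.107374 = 0.1074.

P = 0.1074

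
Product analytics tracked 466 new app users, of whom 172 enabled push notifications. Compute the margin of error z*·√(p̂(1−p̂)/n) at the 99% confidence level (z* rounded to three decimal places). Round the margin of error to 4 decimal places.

Sample proportion p̂ = 172/466 = 0.36910.
Standard error of p̂: √(0.232865/466) = √0.000499710 = 0.022354.
The 99% critical value is z* = 2.576.
Margin of error = z*·SE = 2.576 × 0.022354 = 0.0576.

ME = 0.0576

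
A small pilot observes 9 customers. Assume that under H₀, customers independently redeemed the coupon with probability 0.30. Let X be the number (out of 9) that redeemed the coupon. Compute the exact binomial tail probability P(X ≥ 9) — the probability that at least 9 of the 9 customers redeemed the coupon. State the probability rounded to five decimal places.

P = 0.00002

X is binomial with n = 9 and p = 0.30.
P(X ≥ 9) = C(9,9)·0.30^9·0.70^0.
= 0.000020 = 0.00002.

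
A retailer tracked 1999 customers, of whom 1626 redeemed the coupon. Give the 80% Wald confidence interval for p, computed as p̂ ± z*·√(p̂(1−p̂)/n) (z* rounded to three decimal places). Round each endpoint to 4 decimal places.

(0.8022, 0.8246)

p̂ = 1626/1999 = 0.81341.
SE = √(p̂(1−p̂)/n) = √(0.151776/1999) = 0.008714.
z* = 1.282 at the 80% level.
Margin = 1.282·0.008714 = 0.01117.
CI: 0.81341 ± 0.01117 = (0.8022, 0.8246).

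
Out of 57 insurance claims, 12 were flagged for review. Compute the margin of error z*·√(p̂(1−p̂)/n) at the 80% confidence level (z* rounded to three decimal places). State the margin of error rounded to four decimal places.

With x = 12 successes in n = 57, p̂ = 0.21053.
SE(p̂) = √(0.21053·0.78947/57) = 0.053999.
For 80% confidence, z* = 1.282.
ME = 1.282·0.053999 = 0.0692.

ME = 0.0692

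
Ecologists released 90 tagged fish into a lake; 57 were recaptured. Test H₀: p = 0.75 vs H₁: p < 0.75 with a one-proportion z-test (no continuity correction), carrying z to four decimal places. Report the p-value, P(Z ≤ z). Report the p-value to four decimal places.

p-value = 0.0053

p̂ = 57/90 = 0.63333.
SE₀ = √(0.75·0.25/90) = 0.045644.
Test statistic (full precision, shown to 4 dp): z = (57/90 − 0.75)/SE₀ ≈ -2.5560.
p-value = P(Z ≤ z) with z = -2.5560 → 0.0053.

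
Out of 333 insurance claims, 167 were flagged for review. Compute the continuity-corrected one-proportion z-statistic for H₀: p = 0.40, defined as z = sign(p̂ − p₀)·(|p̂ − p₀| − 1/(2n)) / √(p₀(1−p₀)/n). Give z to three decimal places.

z = 3.725

Sample proportion p̂ = 167/333 = 0.50150. p̂ − p₀ = 0.101502.
1/(2n) = 0.001502.
Corrected numerator: |0.101502| − 0.001502 = 0.100000.
Under H₀, SE = √(p₀(1−p₀)/n) = √(0.40·0.60/333) = √0.000720721 = 0.026846.
z = +0.100000/0.026846 = 3.725.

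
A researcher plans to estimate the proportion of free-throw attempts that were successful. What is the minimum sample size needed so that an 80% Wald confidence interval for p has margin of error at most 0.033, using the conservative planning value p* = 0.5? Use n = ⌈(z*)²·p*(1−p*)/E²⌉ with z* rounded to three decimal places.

n = 378

For 80% confidence, z* = 1.282.
p*(1−p*) = 0.2500.
(z*)²·p*(1−p*)/E² = 1.643524·0.2500/0.001089 = 377.301.
Rounding up, n = 378.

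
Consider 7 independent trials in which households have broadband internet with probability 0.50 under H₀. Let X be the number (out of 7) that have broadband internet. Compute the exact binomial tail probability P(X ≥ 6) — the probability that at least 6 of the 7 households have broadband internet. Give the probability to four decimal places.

P = 0.0625

X is binomial with n = 7 and p = 0.50.
P(X ≥ 6) = C(7,6)·0.50^6·0.50^1 + C(7,7)·0.50^7·0.50^0.
= 0.054688 + 0.007812 = 0.0625.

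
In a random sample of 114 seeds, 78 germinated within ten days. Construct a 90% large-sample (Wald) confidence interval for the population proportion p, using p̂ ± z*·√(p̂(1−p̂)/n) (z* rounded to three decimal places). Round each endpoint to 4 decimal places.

With x = 78 successes in n = 114, p̂ = 0.68421.
Standard error of p̂: √(0.216066/114) = √0.001895320 = 0.043535.
z* = 1.645 at the 90% level.
Margin = 1.645·0.043535 = 0.07162.
So the interval runs from 0.6126 to 0.7558.

(0.6126, 0.7558)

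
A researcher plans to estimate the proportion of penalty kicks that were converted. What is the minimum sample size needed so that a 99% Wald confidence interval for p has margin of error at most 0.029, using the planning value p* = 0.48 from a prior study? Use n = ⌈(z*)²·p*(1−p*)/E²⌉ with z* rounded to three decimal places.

n = 1970

For 99% confidence, z* = 2.576.
p*(1−p*) = 0.2496.
Required n before rounding: 6.635776 × 0.2496 / 0.029² = 1969.429.
Rounding up, n = 1970.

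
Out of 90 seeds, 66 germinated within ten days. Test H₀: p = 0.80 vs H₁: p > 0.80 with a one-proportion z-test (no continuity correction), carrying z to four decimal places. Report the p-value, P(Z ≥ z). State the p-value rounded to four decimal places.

With x = 66 successes in n = 90, p̂ = 0.73333.
Under H₀, SE = √(p₀(1−p₀)/n) = √(0.80·0.20/90) = √0.001777778 = 0.042164.
z = (p̂ − p₀)/SE = (66/90 − 0.80)/0.042164 ≈ -1.5811.
p-value = P(Z ≥ z) with z = -1.5811 → 0.9431.

p-value = 0.9431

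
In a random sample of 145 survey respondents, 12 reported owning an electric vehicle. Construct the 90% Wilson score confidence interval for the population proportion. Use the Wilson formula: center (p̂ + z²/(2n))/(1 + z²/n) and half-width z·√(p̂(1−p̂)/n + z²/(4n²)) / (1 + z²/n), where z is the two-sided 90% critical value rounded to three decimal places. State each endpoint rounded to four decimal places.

(0.0523, 0.1285)

p̂ = 12/145 = 0.08276; z = 1.645, so z² = 2.706025.
Denominator 1 + z²/n = 1 + 2.706025/145 = 1.018662.
Adjusted center: (0.08276 + z²/(2n))/1.018662 = 0.09040.
Radicand: p̂(1−p̂)/n + z²/(4n²) = 0.000523515 + 0.000032176 = 0.000555691.
Half-width = z·√(radicand)/denom = 1.645·0.023573/1.018662 = 0.03807.
Interval: 0.09040 ± 0.03807 → (0.0523, 0.1285).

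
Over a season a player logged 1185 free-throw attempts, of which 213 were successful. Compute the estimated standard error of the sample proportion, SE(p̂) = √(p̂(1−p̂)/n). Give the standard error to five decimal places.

SE = 0.01115

With x = 213 successes in n = 1185, p̂ = 0.17975.
p̂(1−p̂) = 0.147440.
Dividing by n and taking the root: √0.000124422 = 0.01115.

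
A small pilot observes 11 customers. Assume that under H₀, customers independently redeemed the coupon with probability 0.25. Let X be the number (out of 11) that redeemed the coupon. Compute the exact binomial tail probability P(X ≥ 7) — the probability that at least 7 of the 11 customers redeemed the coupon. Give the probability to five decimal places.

X ~ Binomial(n=11, p=0.25).
P(X ≥ 7) = Σ_{j=7}^{11} C(11,j)·0.25^j·0.75^{11−j}.
= 0.006373 + 0.001062 + 0.000118 + 0.000008 + 0.000000 = 0.00756.

P = 0.00756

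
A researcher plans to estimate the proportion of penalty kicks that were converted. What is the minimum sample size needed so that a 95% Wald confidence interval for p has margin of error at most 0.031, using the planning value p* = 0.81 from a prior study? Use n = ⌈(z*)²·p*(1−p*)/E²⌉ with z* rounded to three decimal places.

For 95% confidence, z* = 1.960.
p*(1−p*) = 0.81·0.19 = 0.1539.
Required n before rounding: 3.841600 × 0.1539 / 0.031² = 615.216.
Rounding up, n = 616.

n = 616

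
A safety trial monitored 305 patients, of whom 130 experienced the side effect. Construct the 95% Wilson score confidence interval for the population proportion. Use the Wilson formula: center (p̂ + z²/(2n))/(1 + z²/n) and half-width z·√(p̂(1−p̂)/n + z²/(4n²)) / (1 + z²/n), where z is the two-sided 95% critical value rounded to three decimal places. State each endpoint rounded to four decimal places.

(0.3720, 0.4823)

Here p̂ = 130/305 = 0.42623 and z = 1.960 (z² = 3.841600).
Denominator 1 + z²/n = 1 + 3.841600/305 = 1.012595.
Center = (0.42623 + 0.006298)/1.012595 = 0.42715.
Radicand: p̂(1−p̂)/n + z²/(4n²) = 0.000801829 + 0.000010324 = 0.000812153.
Half-width = z·√(radicand)/denom = 1.960·0.028498/1.012595 = 0.05516.
CI: 0.42715 ± 0.05516 = (0.3720, 0.4823).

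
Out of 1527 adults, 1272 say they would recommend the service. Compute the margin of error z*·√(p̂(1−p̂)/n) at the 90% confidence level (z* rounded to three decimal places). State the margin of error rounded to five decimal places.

ME = 0.01570

The sample proportion is 1272/1527 = 0.83301.
SE(p̂) = √(0.83301·0.16699/1527) = 0.009545.
z* = 1.645 at the 90% level.
ME = 1.645·0.009545 = 0.01570.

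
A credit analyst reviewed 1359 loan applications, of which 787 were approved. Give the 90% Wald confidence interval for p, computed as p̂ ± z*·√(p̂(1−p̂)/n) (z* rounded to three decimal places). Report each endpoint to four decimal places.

p̂ = 787/1359 = 0.57910.
Standard error of p̂: √(0.243743/1359) = √0.000179355 = 0.013392.
The 90% critical value is z* = 1.645.
Margin = 1.645·0.013392 = 0.02203.
CI: 0.57910 ± 0.02203 = (0.5571, 0.6011).

(0.5571, 0.6011)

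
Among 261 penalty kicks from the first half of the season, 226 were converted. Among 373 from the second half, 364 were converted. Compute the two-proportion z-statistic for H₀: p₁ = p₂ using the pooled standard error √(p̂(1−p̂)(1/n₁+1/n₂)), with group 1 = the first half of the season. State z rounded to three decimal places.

p̂₁ = 226/261 = 0.86590, p̂₂ = 364/373 = 0.97587.
Pooled p̂ = (226+364)/(261+373) = 590/634 = 0.93060.
Pooled SE = √[0.0645842·0.00651238] ≈ 0.020508.
z = -0.10997/0.020508 = -5.362.

z = -5.362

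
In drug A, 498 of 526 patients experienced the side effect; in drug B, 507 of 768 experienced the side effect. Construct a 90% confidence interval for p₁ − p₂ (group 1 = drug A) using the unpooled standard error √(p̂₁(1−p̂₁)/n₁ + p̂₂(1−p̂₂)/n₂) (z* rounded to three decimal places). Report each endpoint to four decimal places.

(0.2542, 0.3190)

p̂₁ = 498/526 = 0.94677, p̂₂ = 507/768 = 0.66016; p̂₁ − p̂₂ = 0.28661.
Unpooled SE = √(p̂₁(1−p̂₁)/n₁ + p̂₂(1−p̂₂)/n₂) = √(0.000095814 + 0.000292122) = 0.019696.
For 90% confidence, z* = 1.645. Margin = 1.645·0.019696 = 0.03240.
So the interval runs from 0.2542 to 0.3190.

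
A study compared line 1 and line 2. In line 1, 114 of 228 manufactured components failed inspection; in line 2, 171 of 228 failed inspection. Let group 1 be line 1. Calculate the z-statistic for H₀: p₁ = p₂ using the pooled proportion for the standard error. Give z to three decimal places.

z = -5.514

p̂₁ = 114/228 = 0.50000, p̂₂ = 171/228 = 0.75000.
Pooling: p̂ = 285/456 = 0.62500.
SE = √[p̂(1−p̂)(1/n₁+1/n₂)] = √[0.62500·0.37500·(1/228+1/228)] ≈ 0.045342.
z = -0.25000/0.045342 = -5.514.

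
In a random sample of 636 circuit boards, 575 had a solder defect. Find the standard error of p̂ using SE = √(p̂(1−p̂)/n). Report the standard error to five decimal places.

SE = 0.01168

p̂ = 575/636 = 0.90409.
p̂(1−p̂) = 0.90409·0.09591 = 0.086711.
SE = √(0.086711/636) = √0.000136338 = 0.01168.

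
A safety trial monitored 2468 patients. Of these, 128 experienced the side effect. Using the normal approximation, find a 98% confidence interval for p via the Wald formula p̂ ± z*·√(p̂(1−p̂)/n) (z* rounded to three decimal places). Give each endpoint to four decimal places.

Sample proportion p̂ = 128/2468 = 0.05186.
SE = √(p̂(1−p̂)/n) = √(0.049174/2468) = 0.004464.
The 98% critical value is z* = 2.326.
Margin = 2.326·0.004464 = 0.01038.
Interval: 0.05186 ± 0.01038 → (0.0415, 0.0622).

(0.0415, 0.0622)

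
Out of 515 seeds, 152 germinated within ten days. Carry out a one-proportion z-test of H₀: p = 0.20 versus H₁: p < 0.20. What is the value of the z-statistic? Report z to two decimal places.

With x = 152 successes in n = 515, p̂ = 0.29515.
Null standard error: √(0.20·0.80/515) = √0.000310680 = 0.017626.
z = (0.29515 − 0.20)/0.017626 = 0.09515/0.017626 = 5.40.

z = 5.40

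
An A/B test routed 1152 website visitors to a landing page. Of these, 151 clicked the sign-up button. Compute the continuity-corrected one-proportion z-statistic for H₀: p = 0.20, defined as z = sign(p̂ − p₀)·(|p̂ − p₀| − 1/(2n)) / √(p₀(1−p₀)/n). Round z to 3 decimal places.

Sample proportion p̂ = 151/1152 = 0.13108. p̂ − p₀ = -0.068924.
1/(2n) = 0.000434.
Corrected numerator: |-0.068924| − 0.000434 = 0.068490.
Under H₀, SE = √(p₀(1−p₀)/n) = √(0.20·0.80/1152) = √0.000138889 = 0.011785.
z = −0.068490/0.011785 = -5.812.

z = -5.812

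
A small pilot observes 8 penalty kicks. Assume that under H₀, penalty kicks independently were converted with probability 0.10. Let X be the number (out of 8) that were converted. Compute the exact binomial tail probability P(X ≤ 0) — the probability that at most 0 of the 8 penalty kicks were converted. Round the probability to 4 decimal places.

X ~ Binomial(n=8, p=0.10).
P(X ≤ 0) = C(8,0)·0.10^0·0.90^8.
= 0.430467 = 0.4305.

P = 0.4305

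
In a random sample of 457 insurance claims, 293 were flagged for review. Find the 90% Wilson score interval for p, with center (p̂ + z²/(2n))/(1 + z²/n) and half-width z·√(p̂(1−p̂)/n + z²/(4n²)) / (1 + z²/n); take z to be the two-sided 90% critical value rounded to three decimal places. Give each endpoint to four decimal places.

(0.6035, 0.6771)

Here p̂ = 293/457 = 0.64114 and z = 1.645 (z² = 2.706025).
1 + z²/n = 1.005921.
Center = (0.64114 + 0.002961)/1.005921 = 0.64031.
Radicand: p̂(1−p̂)/n + z²/(4n²) = 0.000503458 + 0.000003239 = 0.000506697.
Half-width = z·√(radicand)/denom = 1.645·0.022510/1.005921 = 0.03681.
So the interval runs from 0.6035 to 0.6771.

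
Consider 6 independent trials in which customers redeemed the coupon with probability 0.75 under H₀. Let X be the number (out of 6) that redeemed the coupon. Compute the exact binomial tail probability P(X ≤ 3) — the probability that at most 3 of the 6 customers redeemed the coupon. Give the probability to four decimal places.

P = 0.1694

X ~ Binomial(n=6, p=0.75).
P(X ≤ 3) = C(6,0)·0.75^0·0.25^6 + C(6,1)·0.75^1·0.25^5 + C(6,2)·0.75^2·0.25^4 + C(6,3)·0.75^3·0.25^3.
= 0.000244 + 0.004395 + 0.032959 + 0.131836 = 0.1694.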